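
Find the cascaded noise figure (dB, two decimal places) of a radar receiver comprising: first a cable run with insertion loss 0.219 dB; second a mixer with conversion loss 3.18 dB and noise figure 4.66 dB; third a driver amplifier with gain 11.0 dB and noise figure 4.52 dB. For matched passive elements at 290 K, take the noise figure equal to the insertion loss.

8.50 dB

Convert to linear (a loss of L dB is a gain of −L dB): F_i = 10^(NF_i/10), G_i = 10^(G_i,dB/10)
  Stage 1: F_1 = 10^(0.219/10) = 1.052, G_1 = 10^(−0.219/10) = 0.9508
  Stage 2: F_2 = 10^(4.66/10) = 2.924, G_2 = 10^(−3.18/10) = 0.4808
  Stage 3: F_3 = 10^(4.52/10) = 2.831, G_3 = 10^(11.0/10) = 12.59
Friis cascade:
  F = 1.052 + (2.924 − 1)/0.9508 + (2.831 − 1)/0.4572 = 7.081
NF = 10 log₁₀(7.081) = 8.50 dB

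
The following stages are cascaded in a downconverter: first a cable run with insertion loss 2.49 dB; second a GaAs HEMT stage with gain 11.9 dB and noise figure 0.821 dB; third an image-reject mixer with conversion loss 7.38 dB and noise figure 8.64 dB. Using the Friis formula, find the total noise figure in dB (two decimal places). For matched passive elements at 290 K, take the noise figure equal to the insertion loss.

Convert to linear (a loss of L dB is a gain of −L dB): F_i = 10^(NF_i/10), G_i = 10^(G_i,dB/10)
  Stage 1: F_1 = 10^(2.49/10) = 1.774, G_1 = 10^(−2.49/10) = 0.5636
  Stage 2: F_2 = 10^(0.821/10) = 1.208, G_2 = 10^(11.9/10) = 15.49
  Stage 3: F_3 = 10^(8.64/10) = 7.311, G_3 = 10^(−7.38/10) = 0.1828
Friis cascade:
  F = 1.774 + (1.208 − 1)/0.5636 + (7.311 − 1)/8.730 = 2.866
NF = 10 log₁₀(2.866) = 4.57 dB

4.57 dB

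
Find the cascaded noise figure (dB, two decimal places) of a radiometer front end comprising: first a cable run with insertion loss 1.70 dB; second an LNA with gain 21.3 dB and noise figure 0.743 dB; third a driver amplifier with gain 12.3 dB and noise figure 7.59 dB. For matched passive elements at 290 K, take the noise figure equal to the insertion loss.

Convert to linear (a loss of L dB is a gain of −L dB): F_i = 10^(NF_i/10), G_i = 10^(G_i,dB/10)
  Stage 1: F_1 = 10^(1.70/10) = 1.479, G_1 = 10^(−1.70/10) = 0.6761
  Stage 2: F_2 = 10^(0.743/10) = 1.187, G_2 = 10^(21.3/10) = 134.9
  Stage 3: F_3 = 10^(7.59/10) = 5.741, G_3 = 10^(12.3/10) = 16.98
Friis cascade:
  F = 1.479 + (1.187 − 1)/0.6761 + (5.741 − 1)/91.20 = 1.807
NF = 10 log₁₀(1.807) = 2.57 dB

2.57 dB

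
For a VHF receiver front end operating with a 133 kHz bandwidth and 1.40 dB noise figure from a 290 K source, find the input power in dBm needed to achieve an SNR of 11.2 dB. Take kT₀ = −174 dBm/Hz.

−110.2 dBm

Sensitivity = −174 + 10 log₁₀(B) + NF + SNR_min
= −174 + 51.24 + 1.40 + 11.2
= −110.16 dBm → −110.2 dBm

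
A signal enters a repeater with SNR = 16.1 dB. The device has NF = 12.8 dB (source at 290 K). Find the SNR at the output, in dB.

By definition F = SNR_in/SNR_out, so in dB: SNR_out = SNR_in − NF
SNR_out = 16.1 − 12.8 = 3.3 dB

3.3 dB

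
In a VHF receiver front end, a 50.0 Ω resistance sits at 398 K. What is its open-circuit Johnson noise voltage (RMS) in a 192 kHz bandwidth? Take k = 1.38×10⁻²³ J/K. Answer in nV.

459 nV

V_n = √(4kTRB)
4kTRB = 4 × 1.38×10⁻²³ × 398 × 5.00×10¹ × 1.92×10⁵ = 2.11×10⁻¹³ V²
V_n = √(2.11×10⁻¹³) = 4.59×10⁻⁷ V = 459 nV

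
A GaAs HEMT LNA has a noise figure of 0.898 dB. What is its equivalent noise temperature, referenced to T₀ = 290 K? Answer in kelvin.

F = 10^(0.898/10) = 1.2297
T_e = (F − 1)·T₀ = (1.2297 − 1) × 290 = 66.6 K

66.6 K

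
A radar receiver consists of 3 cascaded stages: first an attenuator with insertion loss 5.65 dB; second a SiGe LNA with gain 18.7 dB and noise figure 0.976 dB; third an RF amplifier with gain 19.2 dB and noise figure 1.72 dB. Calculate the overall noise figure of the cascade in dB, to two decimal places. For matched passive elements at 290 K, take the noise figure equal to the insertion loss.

Convert to linear (a loss of L dB is a gain of −L dB): F_i = 10^(NF_i/10), G_i = 10^(G_i,dB/10)
  Stage 1: F_1 = 10^(5.65/10) = 3.673, G_1 = 10^(−5.65/10) = 0.2723
  Stage 2: F_2 = 10^(0.976/10) = 1.252, G_2 = 10^(18.7/10) = 74.13
  Stage 3: F_3 = 10^(1.72/10) = 1.486, G_3 = 10^(19.2/10) = 83.18
Friis cascade:
  F = 3.673 + (1.252 − 1)/0.2723 + (1.486 − 1)/20.18 = 4.622
NF = 10 log₁₀(4.622) = 6.65 dB

6.65 dB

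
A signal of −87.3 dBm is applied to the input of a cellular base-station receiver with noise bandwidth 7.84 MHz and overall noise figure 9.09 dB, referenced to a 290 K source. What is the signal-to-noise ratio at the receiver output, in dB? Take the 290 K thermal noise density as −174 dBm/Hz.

8.7 dB

Noise floor: N = −174 + 10 log₁₀(B) + NF
10 log₁₀(7.84×10⁶) = 68.94 dB
N = −174 + 68.94 + 9.09 = −95.97 dBm
SNR = P_sig − N = −87.3 − (−95.97) = 8.67 dB → 8.7 dB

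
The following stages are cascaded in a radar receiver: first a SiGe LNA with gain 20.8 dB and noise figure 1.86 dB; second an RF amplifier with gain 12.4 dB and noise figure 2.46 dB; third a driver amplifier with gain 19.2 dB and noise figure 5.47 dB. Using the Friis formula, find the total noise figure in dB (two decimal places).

1.88 dB

Convert to linear (a loss of L dB is a gain of −L dB): F_i = 10^(NF_i/10), G_i = 10^(G_i,dB/10)
  Stage 1: F_1 = 10^(1.86/10) = 1.535, G_1 = 10^(20.8/10) = 120.2
  Stage 2: F_2 = 10^(2.46/10) = 1.762, G_2 = 10^(12.4/10) = 17.38
  Stage 3: F_3 = 10^(5.47/10) = 3.524, G_3 = 10^(19.2/10) = 83.18
Friis cascade:
  F = 1.535 + (1.762 − 1)/120.2 + (3.524 − 1)/2089 = 1.542
NF = 10 log₁₀(1.542) = 1.88 dB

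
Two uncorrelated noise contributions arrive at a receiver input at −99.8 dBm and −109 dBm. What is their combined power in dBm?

Convert to linear, add, convert back:
P₁ = 1.05×10⁻¹³ W, P₂ = 1.26×10⁻¹⁴ W
P_tot = 1.17×10⁻¹³ W → 10 log₁₀(P_tot / 10⁻³) = −99.3 dBm

−99.3 dBm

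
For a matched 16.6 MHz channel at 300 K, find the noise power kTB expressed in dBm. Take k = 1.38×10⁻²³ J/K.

P_n = kTB = 1.38×10⁻²³ × 300 × 1.66×10⁷ = 6.87×10⁻¹⁴ W
In dBm: 10 log₁₀(6.87×10⁻¹⁴ / 10⁻³) = −101.6 dBm

−101.6 dBm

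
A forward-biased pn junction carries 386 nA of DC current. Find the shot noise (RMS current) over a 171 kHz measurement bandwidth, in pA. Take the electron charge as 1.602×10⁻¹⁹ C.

I_n = √(2qI·B)
2qI·B = 2 × 1.602×10⁻¹⁹ × 3.86×10⁻⁷ × 1.71×10⁵ = 2.11×10⁻²⁰ A²
I_n = √(2.11×10⁻²⁰) = 1.45×10⁻¹⁰ A = 145 pA

145 pA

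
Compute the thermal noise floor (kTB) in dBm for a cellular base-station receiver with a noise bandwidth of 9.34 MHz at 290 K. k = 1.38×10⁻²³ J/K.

P_n = kTB = 1.38×10⁻²³ × 290 × 9.34×10⁶ = 3.74×10⁻¹⁴ W
In dBm: 10 log₁₀(3.74×10⁻¹⁴ / 10⁻³) = −104.3 dBm

−104.3 dBm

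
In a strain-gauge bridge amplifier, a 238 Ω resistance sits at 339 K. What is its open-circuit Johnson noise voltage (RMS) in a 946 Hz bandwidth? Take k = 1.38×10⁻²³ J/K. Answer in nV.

64.9 nV

V_n = √(4kTRB)
4kTRB = 4 × 1.38×10⁻²³ × 339 × 2.38×10² × 9.46×10² = 4.21×10⁻¹⁵ V²
V_n = √(4.21×10⁻¹⁵) = 6.49×10⁻⁸ V = 64.9 nV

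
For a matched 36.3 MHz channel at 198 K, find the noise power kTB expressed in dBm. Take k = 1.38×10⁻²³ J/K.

−100.0 dBm

P_n = kTB = 1.38×10⁻²³ × 198 × 3.63×10⁷ = 9.92×10⁻¹⁴ W
In dBm: 10 log₁₀(9.92×10⁻¹⁴ / 10⁻³) = −100.0 dBm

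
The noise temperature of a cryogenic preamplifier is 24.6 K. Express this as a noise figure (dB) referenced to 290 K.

F = 1 + T_e/T₀ = 1 + 24.6/290 = 1.08483
NF = 10 log₁₀(1.08483) = 0.354 dB

0.354 dB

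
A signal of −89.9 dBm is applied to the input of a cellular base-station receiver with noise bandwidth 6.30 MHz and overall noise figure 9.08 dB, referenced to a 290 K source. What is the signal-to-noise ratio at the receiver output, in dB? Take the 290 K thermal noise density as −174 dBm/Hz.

7.0 dB

Noise floor: N = −174 + 10 log₁₀(B) + NF
10 log₁₀(6.30×10⁶) = 67.99 dB
N = −174 + 67.99 + 9.08 = −96.93 dBm
SNR = P_sig − N = −89.9 − (−96.93) = 7.03 dB → 7.0 dB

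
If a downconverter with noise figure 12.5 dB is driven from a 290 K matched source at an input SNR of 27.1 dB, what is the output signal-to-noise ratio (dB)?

14.6 dB

By definition F = SNR_in/SNR_out, so in dB: SNR_out = SNR_in − NF
SNR_out = 27.1 − 12.5 = 14.6 dB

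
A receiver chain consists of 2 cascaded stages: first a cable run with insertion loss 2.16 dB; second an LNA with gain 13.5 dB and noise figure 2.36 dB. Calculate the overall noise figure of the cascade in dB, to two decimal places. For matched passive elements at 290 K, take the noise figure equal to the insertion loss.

Convert to linear (a loss of L dB is a gain of −L dB): F_i = 10^(NF_i/10), G_i = 10^(G_i,dB/10)
  Stage 1: F_1 = 10^(2.16/10) = 1.644, G_1 = 10^(−2.16/10) = 0.6081
  Stage 2: F_2 = 10^(2.36/10) = 1.722, G_2 = 10^(13.5/10) = 22.39
Friis cascade:
  F = 1.644 + (1.722 − 1)/0.6081 = 2.831
NF = 10 log₁₀(2.831) = 4.52 dB

4.52 dB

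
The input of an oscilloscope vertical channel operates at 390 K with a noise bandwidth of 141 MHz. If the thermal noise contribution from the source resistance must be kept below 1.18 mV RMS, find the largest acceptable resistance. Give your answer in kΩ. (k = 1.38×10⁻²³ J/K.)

459 kΩ

Johnson–Nyquist: V_n = √(4kTRB) ⇒ R = V_n² / (4kTB)
4kTB = 4 × 1.38×10⁻²³ × 390 × 1.41×10⁸ = 3.04×10⁻¹²
R = (1.18×10⁻³)² / 3.04×10⁻¹² = 4.59×10⁵ Ω = 459 kΩ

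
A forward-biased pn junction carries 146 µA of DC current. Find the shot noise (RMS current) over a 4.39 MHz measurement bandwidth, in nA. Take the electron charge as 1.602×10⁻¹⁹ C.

14.3 nA

I_n = √(2qI·B)
2qI·B = 2 × 1.602×10⁻¹⁹ × 1.46×10⁻⁴ × 4.39×10⁶ = 2.05×10⁻¹⁶ A²
I_n = √(2.05×10⁻¹⁶) = 1.43×10⁻⁸ A = 14.3 nA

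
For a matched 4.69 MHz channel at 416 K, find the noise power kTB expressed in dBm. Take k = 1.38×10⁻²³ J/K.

P_n = kTB = 1.38×10⁻²³ × 416 × 4.69×10⁶ = 2.69×10⁻¹⁴ W
In dBm: 10 log₁₀(2.69×10⁻¹⁴ / 10⁻³) = −105.7 dBm

−105.7 dBm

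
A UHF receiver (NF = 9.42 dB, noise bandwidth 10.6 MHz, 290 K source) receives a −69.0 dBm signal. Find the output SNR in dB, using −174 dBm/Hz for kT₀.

25.3 dB

Noise floor: N = −174 + 10 log₁₀(B) + NF
10 log₁₀(1.06×10⁷) = 70.25 dB
N = −174 + 70.25 + 9.42 = −94.33 dBm
SNR = P_sig − N = −69.0 − (−94.33) = 25.33 dB → 25.3 dB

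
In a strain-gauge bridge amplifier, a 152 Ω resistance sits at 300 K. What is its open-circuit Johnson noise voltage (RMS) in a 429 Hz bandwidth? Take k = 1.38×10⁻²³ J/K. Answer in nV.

32.9 nV

V_n = √(4kTRB)
4kTRB = 4 × 1.38×10⁻²³ × 300 × 1.52×10² × 4.29×10² = 1.08×10⁻¹⁵ V²
V_n = √(1.08×10⁻¹⁵) = 3.29×10⁻⁸ V = 32.9 nV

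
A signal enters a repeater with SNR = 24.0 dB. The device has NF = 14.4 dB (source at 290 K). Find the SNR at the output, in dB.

9.6 dB

By definition F = SNR_in/SNR_out, so in dB: SNR_out = SNR_in − NF
SNR_out = 24.0 − 14.4 = 9.6 dB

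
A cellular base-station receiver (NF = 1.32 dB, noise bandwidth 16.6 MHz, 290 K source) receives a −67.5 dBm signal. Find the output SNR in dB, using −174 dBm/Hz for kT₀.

Noise floor: N = −174 + 10 log₁₀(B) + NF
10 log₁₀(1.66×10⁷) = 72.2 dB
N = −174 + 72.2 + 1.32 = −100.48 dBm
SNR = P_sig − N = −67.5 − (−100.48) = 32.98 dB → 33.0 dB

33.0 dB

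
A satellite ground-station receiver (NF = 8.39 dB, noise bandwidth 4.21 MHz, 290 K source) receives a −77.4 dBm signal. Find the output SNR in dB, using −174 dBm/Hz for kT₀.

Noise floor: N = −174 + 10 log₁₀(B) + NF
10 log₁₀(4.21×10⁶) = 66.24 dB
N = −174 + 66.24 + 8.39 = −99.37 dBm
SNR = P_sig − N = −77.4 − (−99.37) = 21.97 dB → 22.0 dB

22.0 dB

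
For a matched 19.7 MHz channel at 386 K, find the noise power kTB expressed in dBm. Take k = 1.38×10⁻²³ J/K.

P_n = kTB = 1.38×10⁻²³ × 386 × 1.97×10⁷ = 1.05×10⁻¹³ W
In dBm: 10 log₁₀(1.05×10⁻¹³ / 10⁻³) = −99.8 dBm

−99.8 dBm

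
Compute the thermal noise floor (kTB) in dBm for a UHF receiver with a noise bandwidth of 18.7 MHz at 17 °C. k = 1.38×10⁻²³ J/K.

−101.3 dBm

T = 17 °C + 273.15 = 290.15 K
P_n = kTB = 1.38×10⁻²³ × 290.15 × 1.87×10⁷ = 7.49×10⁻¹⁴ W
In dBm: 10 log₁₀(7.49×10⁻¹⁴ / 10⁻³) = −101.3 dBm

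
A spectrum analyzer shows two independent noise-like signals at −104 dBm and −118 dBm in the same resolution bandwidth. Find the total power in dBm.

−103.8 dBm

Convert to linear, add, convert back:
P₁ = 3.98×10⁻¹⁴ W, P₂ = 1.58×10⁻¹⁵ W
P_tot = 4.14×10⁻¹⁴ W → 10 log₁₀(P_tot / 10⁻³) = −103.8 dBm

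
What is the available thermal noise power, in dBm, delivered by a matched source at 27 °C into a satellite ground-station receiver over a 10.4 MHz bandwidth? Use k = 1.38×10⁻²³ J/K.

−103.7 dBm

T = 27 °C + 273.15 = 300.15 K
P_n = kTB = 1.38×10⁻²³ × 300.15 × 1.04×10⁷ = 4.31×10⁻¹⁴ W
In dBm: 10 log₁₀(4.31×10⁻¹⁴ / 10⁻³) = −103.7 dBm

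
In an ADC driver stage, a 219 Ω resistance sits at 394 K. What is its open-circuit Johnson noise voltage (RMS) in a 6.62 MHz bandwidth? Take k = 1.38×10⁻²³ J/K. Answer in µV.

5.62 µV

V_n = √(4kTRB)
4kTRB = 4 × 1.38×10⁻²³ × 394 × 2.19×10² × 6.62×10⁶ = 3.15×10⁻¹¹ V²
V_n = √(3.15×10⁻¹¹) = 5.62×10⁻⁶ V = 5.62 µV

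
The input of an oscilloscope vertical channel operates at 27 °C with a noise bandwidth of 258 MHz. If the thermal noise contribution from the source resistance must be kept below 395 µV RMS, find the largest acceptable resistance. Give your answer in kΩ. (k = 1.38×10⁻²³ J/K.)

36.5 kΩ

T = 27 °C + 273.15 = 300.15 K
Johnson–Nyquist: V_n = √(4kTRB) ⇒ R = V_n² / (4kTB)
4kTB = 4 × 1.38×10⁻²³ × 300.15 × 2.58×10⁸ = 4.27×10⁻¹²
R = (3.95×10⁻⁴)² / 4.27×10⁻¹² = 3.65×10⁴ Ω = 36.5 kΩ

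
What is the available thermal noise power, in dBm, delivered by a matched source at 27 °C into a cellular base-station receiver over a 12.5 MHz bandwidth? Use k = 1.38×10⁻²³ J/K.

T = 27 °C + 273.15 = 300.15 K
P_n = kTB = 1.38×10⁻²³ × 300.15 × 1.25×10⁷ = 5.18×10⁻¹⁴ W
In dBm: 10 log₁₀(5.18×10⁻¹⁴ / 10⁻³) = −102.9 dBm

−102.9 dBm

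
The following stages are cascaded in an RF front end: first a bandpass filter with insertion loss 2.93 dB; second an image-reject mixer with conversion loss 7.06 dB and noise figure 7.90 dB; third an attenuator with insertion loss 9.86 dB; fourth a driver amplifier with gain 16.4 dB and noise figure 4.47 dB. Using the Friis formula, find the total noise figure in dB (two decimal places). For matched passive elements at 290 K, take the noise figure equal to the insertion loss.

Convert to linear (a loss of L dB is a gain of −L dB): F_i = 10^(NF_i/10), G_i = 10^(G_i,dB/10)
  Stage 1: F_1 = 10^(2.93/10) = 1.963, G_1 = 10^(−2.93/10) = 0.5093
  Stage 2: F_2 = 10^(7.90/10) = 6.166, G_2 = 10^(−7.06/10) = 0.1968
  Stage 3: F_3 = 10^(9.86/10) = 9.683, G_3 = 10^(−9.86/10) = 0.1033
  Stage 4: F_4 = 10^(4.47/10) = 2.799, G_4 = 10^(16.4/10) = 43.65
Friis cascade:
  F = 1.963 + (6.166 − 1)/0.5093 + (9.683 − 1)/0.1002 + (2.799 − 1)/0.01035 = 272.5
NF = 10 log₁₀(272.5) = 24.35 dB

24.35 dB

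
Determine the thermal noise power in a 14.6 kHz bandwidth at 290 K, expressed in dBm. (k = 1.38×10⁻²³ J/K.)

P_n = kTB = 1.38×10⁻²³ × 290 × 1.46×10⁴ = 5.84×10⁻¹⁷ W
In dBm: 10 log₁₀(5.84×10⁻¹⁷ / 10⁻³) = −132.3 dBm

−132.3 dBm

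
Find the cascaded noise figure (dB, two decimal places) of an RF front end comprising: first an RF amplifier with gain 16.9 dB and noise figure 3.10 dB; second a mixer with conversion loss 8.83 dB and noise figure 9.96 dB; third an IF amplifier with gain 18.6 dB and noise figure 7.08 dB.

Convert to linear (a loss of L dB is a gain of −L dB): F_i = 10^(NF_i/10), G_i = 10^(G_i,dB/10)
  Stage 1: F_1 = 10^(3.10/10) = 2.042, G_1 = 10^(16.9/10) = 48.98
  Stage 2: F_2 = 10^(9.96/10) = 9.908, G_2 = 10^(−8.83/10) = 0.1309
  Stage 3: F_3 = 10^(7.08/10) = 5.105, G_3 = 10^(18.6/10) = 72.44
Friis cascade:
  F = 2.042 + (9.908 − 1)/48.98 + (5.105 − 1)/6.412 = 2.864
NF = 10 log₁₀(2.864) = 4.57 dB

4.57 dB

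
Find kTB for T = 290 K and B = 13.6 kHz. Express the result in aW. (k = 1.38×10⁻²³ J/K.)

P_n = kTB = 1.38×10⁻²³ × 290 × 1.36×10⁴ = 5.44×10⁻¹⁷ W = 54.4 aW

54.4 aW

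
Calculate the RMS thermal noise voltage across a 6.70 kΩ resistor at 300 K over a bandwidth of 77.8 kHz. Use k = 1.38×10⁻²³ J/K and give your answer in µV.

V_n = √(4kTRB)
4kTRB = 4 × 1.38×10⁻²³ × 300 × 6.70×10³ × 7.78×10⁴ = 8.63×10⁻¹² V²
V_n = √(8.63×10⁻¹²) = 2.94×10⁻⁶ V = 2.94 µV

2.94 µV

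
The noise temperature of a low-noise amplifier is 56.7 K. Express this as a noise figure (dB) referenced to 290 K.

F = 1 + T_e/T₀ = 1 + 56.7/290 = 1.19552
NF = 10 log₁₀(1.19552) = 0.776 dB

0.776 dB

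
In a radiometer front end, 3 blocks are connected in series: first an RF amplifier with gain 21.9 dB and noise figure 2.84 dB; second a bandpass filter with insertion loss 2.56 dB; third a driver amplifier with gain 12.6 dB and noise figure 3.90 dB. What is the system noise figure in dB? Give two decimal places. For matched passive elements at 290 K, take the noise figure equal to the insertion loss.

2.89 dB

Convert to linear (a loss of L dB is a gain of −L dB): F_i = 10^(NF_i/10), G_i = 10^(G_i,dB/10)
  Stage 1: F_1 = 10^(2.84/10) = 1.923, G_1 = 10^(21.9/10) = 154.9
  Stage 2: F_2 = 10^(2.56/10) = 1.803, G_2 = 10^(−2.56/10) = 0.5546
  Stage 3: F_3 = 10^(3.90/10) = 2.455, G_3 = 10^(12.6/10) = 18.20
Friis cascade:
  F = 1.923 + (1.803 − 1)/154.9 + (2.455 − 1)/85.90 = 1.945
NF = 10 log₁₀(1.945) = 2.89 dB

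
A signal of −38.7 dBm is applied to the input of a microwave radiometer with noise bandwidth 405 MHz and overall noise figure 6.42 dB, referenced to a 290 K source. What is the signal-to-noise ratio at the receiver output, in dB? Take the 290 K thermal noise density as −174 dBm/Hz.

Noise floor: N = −174 + 10 log₁₀(B) + NF
10 log₁₀(4.05×10⁸) = 86.07 dB
N = −174 + 86.07 + 6.42 = −81.51 dBm
SNR = P_sig − N = −38.7 − (−81.51) = 42.81 dB → 42.8 dB

42.8 dB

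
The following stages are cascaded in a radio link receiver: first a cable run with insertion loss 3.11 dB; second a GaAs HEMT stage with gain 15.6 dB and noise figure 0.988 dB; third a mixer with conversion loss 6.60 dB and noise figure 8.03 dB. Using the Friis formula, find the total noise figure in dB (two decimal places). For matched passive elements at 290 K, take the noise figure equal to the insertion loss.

4.58 dB

Convert to linear (a loss of L dB is a gain of −L dB): F_i = 10^(NF_i/10), G_i = 10^(G_i,dB/10)
  Stage 1: F_1 = 10^(3.11/10) = 2.046, G_1 = 10^(−3.11/10) = 0.4887
  Stage 2: F_2 = 10^(0.988/10) = 1.255, G_2 = 10^(15.6/10) = 36.31
  Stage 3: F_3 = 10^(8.03/10) = 6.353, G_3 = 10^(−6.60/10) = 0.2188
Friis cascade:
  F = 2.046 + (1.255 − 1)/0.4887 + (6.353 − 1)/17.74 = 2.871
NF = 10 log₁₀(2.871) = 4.58 dB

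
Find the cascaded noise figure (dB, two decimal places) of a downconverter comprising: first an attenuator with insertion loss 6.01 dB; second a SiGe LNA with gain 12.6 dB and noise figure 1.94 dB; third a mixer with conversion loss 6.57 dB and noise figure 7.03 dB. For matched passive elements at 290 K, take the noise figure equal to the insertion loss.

Convert to linear (a loss of L dB is a gain of −L dB): F_i = 10^(NF_i/10), G_i = 10^(G_i,dB/10)
  Stage 1: F_1 = 10^(6.01/10) = 3.990, G_1 = 10^(−6.01/10) = 0.2506
  Stage 2: F_2 = 10^(1.94/10) = 1.563, G_2 = 10^(12.6/10) = 18.20
  Stage 3: F_3 = 10^(7.03/10) = 5.047, G_3 = 10^(−6.57/10) = 0.2203
Friis cascade:
  F = 3.990 + (1.563 − 1)/0.2506 + (5.047 − 1)/4.560 = 7.125
NF = 10 log₁₀(7.125) = 8.53 dB

8.53 dB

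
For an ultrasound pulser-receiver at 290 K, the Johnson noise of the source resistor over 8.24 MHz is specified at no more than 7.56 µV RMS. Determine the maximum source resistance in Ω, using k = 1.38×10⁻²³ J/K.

433 Ω

Johnson–Nyquist: V_n = √(4kTRB) ⇒ R = V_n² / (4kTB)
4kTB = 4 × 1.38×10⁻²³ × 290 × 8.24×10⁶ = 1.32×10⁻¹³
R = (7.56×10⁻⁶)² / 1.32×10⁻¹³ = 4.33×10² Ω = 433 Ω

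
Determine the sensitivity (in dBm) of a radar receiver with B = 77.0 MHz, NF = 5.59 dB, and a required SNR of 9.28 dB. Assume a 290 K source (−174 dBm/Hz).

−80.3 dBm

Sensitivity = −174 + 10 log₁₀(B) + NF + SNR_min
= −174 + 78.86 + 5.59 + 9.28
= −80.27 dBm → −80.3 dBm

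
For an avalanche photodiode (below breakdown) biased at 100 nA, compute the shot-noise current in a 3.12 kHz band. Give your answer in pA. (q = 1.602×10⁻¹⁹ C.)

10.0 pA

I_n = √(2qI·B)
2qI·B = 2 × 1.602×10⁻¹⁹ × 1.00×10⁻⁷ × 3.12×10³ = 1.00×10⁻²² A²
I_n = √(1.00×10⁻²²) = 1.00×10⁻¹¹ A = 10.0 pA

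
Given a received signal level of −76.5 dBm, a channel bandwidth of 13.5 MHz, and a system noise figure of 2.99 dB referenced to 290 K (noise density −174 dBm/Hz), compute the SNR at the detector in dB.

Noise floor: N = −174 + 10 log₁₀(B) + NF
10 log₁₀(1.35×10⁷) = 71.3 dB
N = −174 + 71.3 + 2.99 = −99.71 dBm
SNR = P_sig − N = −76.5 − (−99.71) = 23.21 dB → 23.2 dB

23.2 dB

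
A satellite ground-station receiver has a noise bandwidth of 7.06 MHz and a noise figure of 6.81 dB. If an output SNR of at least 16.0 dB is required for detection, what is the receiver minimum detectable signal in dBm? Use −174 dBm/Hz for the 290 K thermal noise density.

−82.7 dBm

Sensitivity = −174 + 10 log₁₀(B) + NF + SNR_min
= −174 + 68.49 + 6.81 + 16.0
= −82.70 dBm → −82.7 dBm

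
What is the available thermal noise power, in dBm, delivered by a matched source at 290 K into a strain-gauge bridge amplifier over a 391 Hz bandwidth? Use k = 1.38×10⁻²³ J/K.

P_n = kTB = 1.38×10⁻²³ × 290 × 3.91×10² = 1.56×10⁻¹⁸ W
In dBm: 10 log₁₀(1.56×10⁻¹⁸ / 10⁻³) = −148.1 dBm

−148.1 dBm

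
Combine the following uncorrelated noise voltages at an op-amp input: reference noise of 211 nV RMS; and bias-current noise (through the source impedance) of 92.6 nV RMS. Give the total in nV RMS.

Uncorrelated sources add in power (mean-square): V_tot = √(ΣV_i²)
V_tot = √[(2.11×10⁻⁷)² + (9.26×10⁻⁸)²] = 2.30×10⁻⁷ V = 230 nV

230 nV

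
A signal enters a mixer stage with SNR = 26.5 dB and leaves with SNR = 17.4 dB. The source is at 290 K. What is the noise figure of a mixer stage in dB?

9.1 dB

NF (dB) = SNR_in(dB) − SNR_out(dB) when the source is at T₀
NF = 26.5 − 17.4 = 9.1 dB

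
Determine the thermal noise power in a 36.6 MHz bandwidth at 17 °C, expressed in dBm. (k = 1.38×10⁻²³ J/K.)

−98.3 dBm

T = 17 °C + 273.15 = 290.15 K
P_n = kTB = 1.38×10⁻²³ × 290.15 × 3.66×10⁷ = 1.47×10⁻¹³ W
In dBm: 10 log₁₀(1.47×10⁻¹³ / 10⁻³) = −98.3 dBm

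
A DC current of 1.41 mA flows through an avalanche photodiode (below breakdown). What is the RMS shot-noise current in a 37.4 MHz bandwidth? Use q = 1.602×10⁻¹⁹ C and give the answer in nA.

130 nA

I_n = √(2qI·B)
2qI·B = 2 × 1.602×10⁻¹⁹ × 1.41×10⁻³ × 3.74×10⁷ = 1.69×10⁻¹⁴ A²
I_n = √(1.69×10⁻¹⁴) = 1.30×10⁻⁷ A = 130 nA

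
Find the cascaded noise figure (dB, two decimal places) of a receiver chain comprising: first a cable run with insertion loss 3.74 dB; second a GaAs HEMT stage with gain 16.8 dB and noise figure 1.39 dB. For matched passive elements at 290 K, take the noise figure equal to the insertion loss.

5.13 dB

Convert to linear (a loss of L dB is a gain of −L dB): F_i = 10^(NF_i/10), G_i = 10^(G_i,dB/10)
  Stage 1: F_1 = 10^(3.74/10) = 2.366, G_1 = 10^(−3.74/10) = 0.4227
  Stage 2: F_2 = 10^(1.39/10) = 1.377, G_2 = 10^(16.8/10) = 47.86
Friis cascade:
  F = 2.366 + (1.377 − 1)/0.4227 = 3.258
NF = 10 log₁₀(3.258) = 5.13 dB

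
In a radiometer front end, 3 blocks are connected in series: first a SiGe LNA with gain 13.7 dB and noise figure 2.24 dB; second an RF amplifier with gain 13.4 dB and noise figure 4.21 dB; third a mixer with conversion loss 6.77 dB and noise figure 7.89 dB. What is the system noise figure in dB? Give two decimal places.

2.44 dB

Convert to linear (a loss of L dB is a gain of −L dB): F_i = 10^(NF_i/10), G_i = 10^(G_i,dB/10)
  Stage 1: F_1 = 10^(2.24/10) = 1.675, G_1 = 10^(13.7/10) = 23.44
  Stage 2: F_2 = 10^(4.21/10) = 2.636, G_2 = 10^(13.4/10) = 21.88
  Stage 3: F_3 = 10^(7.89/10) = 6.152, G_3 = 10^(−6.77/10) = 0.2104
Friis cascade:
  F = 1.675 + (2.636 − 1)/23.44 + (6.152 − 1)/512.9 = 1.755
NF = 10 log₁₀(1.755) = 2.44 dB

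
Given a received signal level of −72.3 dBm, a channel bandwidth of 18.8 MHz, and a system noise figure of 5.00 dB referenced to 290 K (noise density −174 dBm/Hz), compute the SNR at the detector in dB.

Noise floor: N = −174 + 10 log₁₀(B) + NF
10 log₁₀(1.88×10⁷) = 72.74 dB
N = −174 + 72.74 + 5.00 = −96.26 dBm
SNR = P_sig − N = −72.3 − (−96.26) = 23.96 dB → 24.0 dB

24.0 dB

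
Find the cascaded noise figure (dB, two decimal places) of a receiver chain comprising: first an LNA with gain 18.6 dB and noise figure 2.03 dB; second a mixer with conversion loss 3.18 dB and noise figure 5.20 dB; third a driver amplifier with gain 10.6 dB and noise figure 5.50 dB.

Convert to linear (a loss of L dB is a gain of −L dB): F_i = 10^(NF_i/10), G_i = 10^(G_i,dB/10)
  Stage 1: F_1 = 10^(2.03/10) = 1.596, G_1 = 10^(18.6/10) = 72.44
  Stage 2: F_2 = 10^(5.20/10) = 3.311, G_2 = 10^(−3.18/10) = 0.4808
  Stage 3: F_3 = 10^(5.50/10) = 3.548, G_3 = 10^(10.6/10) = 11.48
Friis cascade:
  F = 1.596 + (3.311 − 1)/72.44 + (3.548 − 1)/34.83 = 1.701
NF = 10 log₁₀(1.701) = 2.31 dB

2.31 dB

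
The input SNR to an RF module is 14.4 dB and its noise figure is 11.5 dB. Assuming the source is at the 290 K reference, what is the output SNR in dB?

2.9 dB

By definition F = SNR_in/SNR_out, so in dB: SNR_out = SNR_in − NF
SNR_out = 14.4 − 11.5 = 2.9 dB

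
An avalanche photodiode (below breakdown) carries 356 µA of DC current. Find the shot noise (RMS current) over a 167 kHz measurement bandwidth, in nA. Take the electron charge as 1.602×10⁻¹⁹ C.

4.36 nA

I_n = √(2qI·B)
2qI·B = 2 × 1.602×10⁻¹⁹ × 3.56×10⁻⁴ × 1.67×10⁵ = 1.90×10⁻¹⁷ A²
I_n = √(1.90×10⁻¹⁷) = 4.36×10⁻⁹ A = 4.36 nA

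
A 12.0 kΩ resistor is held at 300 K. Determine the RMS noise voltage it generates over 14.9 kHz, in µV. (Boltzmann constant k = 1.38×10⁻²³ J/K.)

1.72 µV

V_n = √(4kTRB)
4kTRB = 4 × 1.38×10⁻²³ × 300 × 1.20×10⁴ × 1.49×10⁴ = 2.96×10⁻¹² V²
V_n = √(2.96×10⁻¹²) = 1.72×10⁻⁶ V = 1.72 µV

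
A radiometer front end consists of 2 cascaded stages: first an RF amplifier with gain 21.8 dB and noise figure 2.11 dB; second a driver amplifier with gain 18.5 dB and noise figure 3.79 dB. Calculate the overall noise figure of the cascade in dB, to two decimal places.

2.13 dB

Convert to linear (a loss of L dB is a gain of −L dB): F_i = 10^(NF_i/10), G_i = 10^(G_i,dB/10)
  Stage 1: F_1 = 10^(2.11/10) = 1.626, G_1 = 10^(21.8/10) = 151.4
  Stage 2: F_2 = 10^(3.79/10) = 2.393, G_2 = 10^(18.5/10) = 70.79
Friis cascade:
  F = 1.626 + (2.393 − 1)/151.4 = 1.635
NF = 10 log₁₀(1.635) = 2.13 dB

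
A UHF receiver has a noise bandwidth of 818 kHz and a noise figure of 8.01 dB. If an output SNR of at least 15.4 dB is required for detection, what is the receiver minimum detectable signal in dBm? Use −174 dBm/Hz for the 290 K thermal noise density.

Sensitivity = −174 + 10 log₁₀(B) + NF + SNR_min
= −174 + 59.13 + 8.01 + 15.4
= −91.46 dBm → −91.5 dBm

−91.5 dBm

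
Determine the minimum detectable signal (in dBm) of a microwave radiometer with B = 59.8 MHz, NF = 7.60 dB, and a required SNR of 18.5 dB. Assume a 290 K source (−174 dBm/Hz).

−70.1 dBm

Sensitivity = −174 + 10 log₁₀(B) + NF + SNR_min
= −174 + 77.77 + 7.60 + 18.5
= −70.13 dBm → −70.1 dBm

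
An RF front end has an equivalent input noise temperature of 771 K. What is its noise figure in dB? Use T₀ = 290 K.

5.63 dB

F = 1 + T_e/T₀ = 1 + 771/290 = 3.65862
NF = 10 log₁₀(3.65862) = 5.63 dB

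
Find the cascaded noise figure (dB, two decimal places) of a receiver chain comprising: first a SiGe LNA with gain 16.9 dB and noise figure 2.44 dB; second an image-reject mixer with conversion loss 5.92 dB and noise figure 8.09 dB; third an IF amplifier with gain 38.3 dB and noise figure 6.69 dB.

3.34 dB

Convert to linear (a loss of L dB is a gain of −L dB): F_i = 10^(NF_i/10), G_i = 10^(G_i,dB/10)
  Stage 1: F_1 = 10^(2.44/10) = 1.754, G_1 = 10^(16.9/10) = 48.98
  Stage 2: F_2 = 10^(8.09/10) = 6.442, G_2 = 10^(−5.92/10) = 0.2559
  Stage 3: F_3 = 10^(6.69/10) = 4.667, G_3 = 10^(38.3/10) = 6761
Friis cascade:
  F = 1.754 + (6.442 − 1)/48.98 + (4.667 − 1)/12.53 = 2.158
NF = 10 log₁₀(2.158) = 3.34 dB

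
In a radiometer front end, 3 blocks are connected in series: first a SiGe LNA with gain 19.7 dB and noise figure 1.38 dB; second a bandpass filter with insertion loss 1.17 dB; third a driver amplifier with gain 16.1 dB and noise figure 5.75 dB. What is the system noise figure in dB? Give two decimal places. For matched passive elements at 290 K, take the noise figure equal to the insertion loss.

1.51 dB

Convert to linear (a loss of L dB is a gain of −L dB): F_i = 10^(NF_i/10), G_i = 10^(G_i,dB/10)
  Stage 1: F_1 = 10^(1.38/10) = 1.374, G_1 = 10^(19.7/10) = 93.33
  Stage 2: F_2 = 10^(1.17/10) = 1.309, G_2 = 10^(−1.17/10) = 0.7638
  Stage 3: F_3 = 10^(5.75/10) = 3.758, G_3 = 10^(16.1/10) = 40.74
Friis cascade:
  F = 1.374 + (1.309 − 1)/93.33 + (3.758 − 1)/71.29 = 1.416
NF = 10 log₁₀(1.416) = 1.51 dB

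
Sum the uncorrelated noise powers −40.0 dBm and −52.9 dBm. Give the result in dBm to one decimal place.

Convert to linear, add, convert back:
P₁ = 1.00×10⁻⁷ W, P₂ = 5.13×10⁻⁹ W
P_tot = 1.05×10⁻⁷ W → 10 log₁₀(P_tot / 10⁻³) = −39.8 dBm

−39.8 dBm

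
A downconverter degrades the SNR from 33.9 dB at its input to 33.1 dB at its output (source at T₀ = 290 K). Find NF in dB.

NF (dB) = SNR_in(dB) − SNR_out(dB) when the source is at T₀
NF = 33.9 − 33.1 = 0.8 dB

0.8 dB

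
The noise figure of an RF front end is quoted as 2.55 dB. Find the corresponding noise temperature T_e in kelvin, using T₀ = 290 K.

232 K

F = 10^(2.55/10) = 1.79887
T_e = (F − 1)·T₀ = (1.79887 − 1) × 290 = 232 K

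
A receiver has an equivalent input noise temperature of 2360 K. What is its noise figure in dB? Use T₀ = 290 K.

F = 1 + T_e/T₀ = 1 + 2360/290 = 9.13793
NF = 10 log₁₀(9.13793) = 9.61 dB

9.61 dB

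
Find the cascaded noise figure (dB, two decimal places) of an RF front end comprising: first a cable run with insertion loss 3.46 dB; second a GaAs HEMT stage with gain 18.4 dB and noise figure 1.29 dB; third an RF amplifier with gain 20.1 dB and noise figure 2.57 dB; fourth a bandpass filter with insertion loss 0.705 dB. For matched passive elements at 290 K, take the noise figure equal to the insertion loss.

Convert to linear (a loss of L dB is a gain of −L dB): F_i = 10^(NF_i/10), G_i = 10^(G_i,dB/10)
  Stage 1: F_1 = 10^(3.46/10) = 2.218, G_1 = 10^(−3.46/10) = 0.4508
  Stage 2: F_2 = 10^(1.29/10) = 1.346, G_2 = 10^(18.4/10) = 69.18
  Stage 3: F_3 = 10^(2.57/10) = 1.807, G_3 = 10^(20.1/10) = 102.3
  Stage 4: F_4 = 10^(0.705/10) = 1.176, G_4 = 10^(−0.705/10) = 0.8502
Friis cascade:
  F = 2.218 + (1.346 − 1)/0.4508 + (1.807 − 1)/31.19 + (1.176 − 1)/3192 = 3.011
NF = 10 log₁₀(3.011) = 4.79 dB

4.79 dB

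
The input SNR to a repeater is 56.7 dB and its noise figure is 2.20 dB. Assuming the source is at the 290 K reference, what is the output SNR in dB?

54.50 dB

By definition F = SNR_in/SNR_out, so in dB: SNR_out = SNR_in − NF
SNR_out = 56.7 − 2.20 = 54.50 dB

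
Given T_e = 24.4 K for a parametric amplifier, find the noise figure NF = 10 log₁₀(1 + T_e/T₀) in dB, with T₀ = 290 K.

0.351 dB

F = 1 + T_e/T₀ = 1 + 24.4/290 = 1.08414
NF = 10 log₁₀(1.08414) = 0.351 dB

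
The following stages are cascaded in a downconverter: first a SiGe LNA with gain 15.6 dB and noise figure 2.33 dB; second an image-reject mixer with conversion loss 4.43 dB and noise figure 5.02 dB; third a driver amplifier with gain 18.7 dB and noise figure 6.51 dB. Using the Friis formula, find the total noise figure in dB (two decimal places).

3.09 dB

Convert to linear (a loss of L dB is a gain of −L dB): F_i = 10^(NF_i/10), G_i = 10^(G_i,dB/10)
  Stage 1: F_1 = 10^(2.33/10) = 1.710, G_1 = 10^(15.6/10) = 36.31
  Stage 2: F_2 = 10^(5.02/10) = 3.177, G_2 = 10^(−4.43/10) = 0.3606
  Stage 3: F_3 = 10^(6.51/10) = 4.477, G_3 = 10^(18.7/10) = 74.13
Friis cascade:
  F = 1.710 + (3.177 − 1)/36.31 + (4.477 − 1)/13.09 = 2.036
NF = 10 log₁₀(2.036) = 3.09 dB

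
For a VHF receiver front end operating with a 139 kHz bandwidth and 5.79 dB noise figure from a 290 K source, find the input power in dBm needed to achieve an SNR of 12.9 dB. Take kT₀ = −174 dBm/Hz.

−103.9 dBm

Sensitivity = −174 + 10 log₁₀(B) + NF + SNR_min
= −174 + 51.43 + 5.79 + 12.9
= −103.88 dBm → −103.9 dBm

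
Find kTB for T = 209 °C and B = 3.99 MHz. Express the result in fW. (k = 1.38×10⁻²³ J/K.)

26.5 fW

T = 209 °C + 273.15 = 482.15 K
P_n = kTB = 1.38×10⁻²³ × 482.15 × 3.99×10⁶ = 2.65×10⁻¹⁴ W = 26.5 fW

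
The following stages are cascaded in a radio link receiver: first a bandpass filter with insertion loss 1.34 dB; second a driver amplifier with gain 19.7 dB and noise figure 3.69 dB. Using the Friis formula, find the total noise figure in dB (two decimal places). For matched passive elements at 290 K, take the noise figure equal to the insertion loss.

Convert to linear (a loss of L dB is a gain of −L dB): F_i = 10^(NF_i/10), G_i = 10^(G_i,dB/10)
  Stage 1: F_1 = 10^(1.34/10) = 1.361, G_1 = 10^(−1.34/10) = 0.7345
  Stage 2: F_2 = 10^(3.69/10) = 2.339, G_2 = 10^(19.7/10) = 93.33
Friis cascade:
  F = 1.361 + (2.339 − 1)/0.7345 = 3.184
NF = 10 log₁₀(3.184) = 5.03 dB

5.03 dB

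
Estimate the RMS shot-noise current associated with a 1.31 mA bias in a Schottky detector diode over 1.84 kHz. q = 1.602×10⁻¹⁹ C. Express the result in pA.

879 pA

I_n = √(2qI·B)
2qI·B = 2 × 1.602×10⁻¹⁹ × 1.31×10⁻³ × 1.84×10³ = 7.72×10⁻¹⁹ A²
I_n = √(7.72×10⁻¹⁹) = 8.79×10⁻¹⁰ A = 879 pA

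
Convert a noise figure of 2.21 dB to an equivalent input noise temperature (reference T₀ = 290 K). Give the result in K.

F = 10^(2.21/10) = 1.66341
T_e = (F − 1)·T₀ = (1.66341 − 1) × 290 = 192 K

192 K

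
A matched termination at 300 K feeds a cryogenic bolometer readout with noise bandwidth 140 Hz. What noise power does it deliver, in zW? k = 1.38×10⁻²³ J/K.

580 zW

P_n = kTB = 1.38×10⁻²³ × 300 × 1.40×10² = 5.80×10⁻¹⁹ W = 580 zW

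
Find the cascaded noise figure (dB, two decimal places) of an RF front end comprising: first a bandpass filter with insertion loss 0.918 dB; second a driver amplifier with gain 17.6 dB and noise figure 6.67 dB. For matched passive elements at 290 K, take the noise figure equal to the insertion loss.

Convert to linear (a loss of L dB is a gain of −L dB): F_i = 10^(NF_i/10), G_i = 10^(G_i,dB/10)
  Stage 1: F_1 = 10^(0.918/10) = 1.235, G_1 = 10^(−0.918/10) = 0.8095
  Stage 2: F_2 = 10^(6.67/10) = 4.645, G_2 = 10^(17.6/10) = 57.54
Friis cascade:
  F = 1.235 + (4.645 − 1)/0.8095 = 5.739
NF = 10 log₁₀(5.739) = 7.59 dB

7.59 dB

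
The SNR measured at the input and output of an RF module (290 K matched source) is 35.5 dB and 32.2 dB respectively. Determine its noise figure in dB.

NF (dB) = SNR_in(dB) − SNR_out(dB) when the source is at T₀
NF = 35.5 − 32.2 = 3.3 dB

3.3 dB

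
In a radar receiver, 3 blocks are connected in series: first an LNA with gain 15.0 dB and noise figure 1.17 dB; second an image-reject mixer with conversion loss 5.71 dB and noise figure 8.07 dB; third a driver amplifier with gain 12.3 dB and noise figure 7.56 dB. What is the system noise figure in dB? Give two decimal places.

Convert to linear (a loss of L dB is a gain of −L dB): F_i = 10^(NF_i/10), G_i = 10^(G_i,dB/10)
  Stage 1: F_1 = 10^(1.17/10) = 1.309, G_1 = 10^(15.0/10) = 31.62
  Stage 2: F_2 = 10^(8.07/10) = 6.412, G_2 = 10^(−5.71/10) = 0.2685
  Stage 3: F_3 = 10^(7.56/10) = 5.702, G_3 = 10^(12.3/10) = 16.98
Friis cascade:
  F = 1.309 + (6.412 − 1)/31.62 + (5.702 − 1)/8.492 = 2.034
NF = 10 log₁₀(2.034) = 3.08 dB

3.08 dB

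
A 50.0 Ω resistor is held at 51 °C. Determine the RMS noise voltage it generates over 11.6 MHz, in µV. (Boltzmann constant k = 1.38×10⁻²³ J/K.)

3.22 µV

T = 51 °C + 273.15 = 324.15 K
V_n = √(4kTRB)
4kTRB = 4 × 1.38×10⁻²³ × 324.15 × 5.00×10¹ × 1.16×10⁷ = 1.04×10⁻¹¹ V²
V_n = √(1.04×10⁻¹¹) = 3.22×10⁻⁶ V = 3.22 µV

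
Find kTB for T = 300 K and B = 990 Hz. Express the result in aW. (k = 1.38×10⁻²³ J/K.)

P_n = kTB = 1.38×10⁻²³ × 300 × 9.90×10² = 4.10×10⁻¹⁸ W = 4.10 aW

4.10 aW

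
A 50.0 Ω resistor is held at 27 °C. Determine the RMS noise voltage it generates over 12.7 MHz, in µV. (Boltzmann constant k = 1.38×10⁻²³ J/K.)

3.24 µV

T = 27 °C + 273.15 = 300.15 K
V_n = √(4kTRB)
4kTRB = 4 × 1.38×10⁻²³ × 300.15 × 5.00×10¹ × 1.27×10⁷ = 1.05×10⁻¹¹ V²
V_n = √(1.05×10⁻¹¹) = 3.24×10⁻⁶ V = 3.24 µV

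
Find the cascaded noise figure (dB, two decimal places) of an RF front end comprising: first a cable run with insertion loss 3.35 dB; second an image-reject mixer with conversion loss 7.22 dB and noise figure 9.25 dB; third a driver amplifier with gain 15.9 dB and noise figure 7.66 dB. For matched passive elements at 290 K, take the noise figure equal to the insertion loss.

Convert to linear (a loss of L dB is a gain of −L dB): F_i = 10^(NF_i/10), G_i = 10^(G_i,dB/10)
  Stage 1: F_1 = 10^(3.35/10) = 2.163, G_1 = 10^(−3.35/10) = 0.4624
  Stage 2: F_2 = 10^(9.25/10) = 8.414, G_2 = 10^(−7.22/10) = 0.1897
  Stage 3: F_3 = 10^(7.66/10) = 5.834, G_3 = 10^(15.9/10) = 38.90
Friis cascade:
  F = 2.163 + (8.414 − 1)/0.4624 + (5.834 − 1)/0.08770 = 73.32
NF = 10 log₁₀(73.32) = 18.65 dB

18.65 dB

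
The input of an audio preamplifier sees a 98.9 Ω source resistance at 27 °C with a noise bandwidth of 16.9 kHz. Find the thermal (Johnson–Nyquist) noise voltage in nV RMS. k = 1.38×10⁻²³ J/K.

T = 27 °C + 273.15 = 300.15 K
V_n = √(4kTRB)
4kTRB = 4 × 1.38×10⁻²³ × 300.15 × 9.89×10¹ × 1.69×10⁴ = 2.77×10⁻¹⁴ V²
V_n = √(2.77×10⁻¹⁴) = 1.66×10⁻⁷ V = 166 nV

166 nV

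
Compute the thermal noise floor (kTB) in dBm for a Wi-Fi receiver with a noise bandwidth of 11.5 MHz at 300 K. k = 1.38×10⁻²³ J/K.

P_n = kTB = 1.38×10⁻²³ × 300 × 1.15×10⁷ = 4.76×10⁻¹⁴ W
In dBm: 10 log₁₀(4.76×10⁻¹⁴ / 10⁻³) = −103.2 dBm

−103.2 dBm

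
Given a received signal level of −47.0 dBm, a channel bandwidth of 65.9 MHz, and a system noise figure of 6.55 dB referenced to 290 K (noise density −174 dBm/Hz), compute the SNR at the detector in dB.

42.3 dB

Noise floor: N = −174 + 10 log₁₀(B) + NF
10 log₁₀(6.59×10⁷) = 78.19 dB
N = −174 + 78.19 + 6.55 = −89.26 dBm
SNR = P_sig − N = −47.0 − (−89.26) = 42.26 dB → 42.3 dB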